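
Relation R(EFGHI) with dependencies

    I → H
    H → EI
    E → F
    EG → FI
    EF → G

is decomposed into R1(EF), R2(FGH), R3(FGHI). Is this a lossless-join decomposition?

Chase test. Columns are EFGHI; row i has aⱼ where attribute j ∈ Ri, else bᵢⱼ.
Initial tableau (one row per fragment):
  row 1: a1 a2 b13 b14 b15
  row 2: b21 a2 a3 a4 b25
  row 3: b31 a2 a3 a4 a5
Rows 2 and 3 agree on H; apply H→EI and equate their EI entries.
No row becomes fully distinguished — the join is lossy.

No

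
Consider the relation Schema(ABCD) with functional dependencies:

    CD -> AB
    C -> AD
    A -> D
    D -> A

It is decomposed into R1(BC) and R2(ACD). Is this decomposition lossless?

Common attributes: R1 ∩ R2 = {C}.
Closure of {C}: C → AD applies, adding AD; CD → AB applies, adding B. So (C)⁺ = {ABCD}.
This closure contains every attribute of R1, so R1 ∩ R2 → R1. The join is lossless.

Yes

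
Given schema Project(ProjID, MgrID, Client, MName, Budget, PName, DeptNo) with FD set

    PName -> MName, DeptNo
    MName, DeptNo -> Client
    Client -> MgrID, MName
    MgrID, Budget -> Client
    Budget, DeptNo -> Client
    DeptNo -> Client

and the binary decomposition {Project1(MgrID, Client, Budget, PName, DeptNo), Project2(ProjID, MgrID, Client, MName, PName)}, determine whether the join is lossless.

No

Common attributes: Project1 ∩ Project2 = {MgrID, Client, PName}.
Closure of {MgrID, Client, PName}: PName → MName, DeptNo applies, adding MName, DeptNo. So (MgrID, Client, PName)⁺ = {MgrID, Client, MName, PName, DeptNo}.
The closure contains neither all of Project1 = {MgrID, Client, Budget, PName, DeptNo} nor all of Project2 = {ProjID, MgrID, Client, MName, PName}, so the common attributes are not a superkey of either fragment. The join is lossy.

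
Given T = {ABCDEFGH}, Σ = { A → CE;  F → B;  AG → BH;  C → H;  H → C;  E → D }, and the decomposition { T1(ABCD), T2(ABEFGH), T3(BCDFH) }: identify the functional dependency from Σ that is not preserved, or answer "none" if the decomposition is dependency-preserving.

Check E → D: no single fragment contains all of {DE}, and the restricted closure of {E} across the fragments never reaches {D}.
A → CE is preserved.
F → B is preserved.
AG → BH is preserved.
C → H is preserved.
H → C is preserved.

E → D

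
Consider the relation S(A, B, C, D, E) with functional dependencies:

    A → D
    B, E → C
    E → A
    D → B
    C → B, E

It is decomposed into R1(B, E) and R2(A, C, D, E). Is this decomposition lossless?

Common attributes: R1 ∩ R2 = {E}.
Closure of {E}: E → A applies, adding A; A → D applies, adding D; D → B applies, adding B; B, E → C applies, adding C. So (E)⁺ = {A, B, C, D, E}.
This closure contains every attribute of R1, so R1 ∩ R2 → R1. The join is lossless.

Yes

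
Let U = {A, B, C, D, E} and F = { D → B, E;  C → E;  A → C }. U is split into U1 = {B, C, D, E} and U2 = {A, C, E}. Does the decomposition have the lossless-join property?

No

Common attributes: U1 ∩ U2 = {C, E}.
No dependency enlarges {C, E}, so (C, E)⁺ = {C, E}.
The closure contains neither all of U1 = {B, C, D, E} nor all of U2 = {A, C, E}, so the common attributes are not a superkey of either fragment. The join is lossy.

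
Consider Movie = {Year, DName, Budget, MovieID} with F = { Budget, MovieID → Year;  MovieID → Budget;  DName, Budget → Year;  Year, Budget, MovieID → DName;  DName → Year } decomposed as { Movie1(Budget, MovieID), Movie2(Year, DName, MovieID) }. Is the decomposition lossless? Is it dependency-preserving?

Lossless test: (MovieID)⁺ = {Year, DName, Budget, MovieID}, which contains all of one fragment — lossless.
Dependency preservation: Budget, MovieID → Year; DName, Budget → Year; Year, Budget, MovieID → DName are not contained in any single fragment, but the restricted closure of each left-hand side across the fragments still reaches the right-hand side; the remaining FDs each lie inside some fragment. All dependencies are preserved.

lossless and dependency-preserving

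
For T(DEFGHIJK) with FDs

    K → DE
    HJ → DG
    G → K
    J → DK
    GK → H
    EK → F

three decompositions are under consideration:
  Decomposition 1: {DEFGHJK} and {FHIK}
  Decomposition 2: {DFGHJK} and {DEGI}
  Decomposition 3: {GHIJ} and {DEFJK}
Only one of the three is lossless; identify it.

Decomposition 1: common = {FHK}, closure = {DEFHK} → lossy.
Decomposition 2: common = {DG}, closure = {DEFGHK} → lossy.
Decomposition 3: common = {J}, closure = {DEFJK} → lossless.

Decomposition 3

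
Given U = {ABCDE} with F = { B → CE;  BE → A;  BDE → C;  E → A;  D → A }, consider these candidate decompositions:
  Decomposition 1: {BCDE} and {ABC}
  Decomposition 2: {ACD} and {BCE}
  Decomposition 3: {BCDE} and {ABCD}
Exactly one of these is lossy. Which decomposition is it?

Decomposition 1: common = {BC}, closure = {ABCE} → lossless.
Decomposition 2: common = {C}, closure = {C} → lossy.
Decomposition 3: common = {BCD}, closure = {ABCDE} → lossless.

Decomposition 2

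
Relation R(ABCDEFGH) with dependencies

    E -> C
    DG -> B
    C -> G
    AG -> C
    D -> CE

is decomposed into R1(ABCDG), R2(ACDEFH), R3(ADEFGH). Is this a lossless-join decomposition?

Chase test. Columns are ABCDEFGH; row i has aⱼ where attribute j ∈ Ri, else bᵢⱼ.
Initial tableau (one row per fragment):
  row 1: a1 a2 a3 a4 b15 b16 a7 b18
  row 2: a1 b22 a3 a4 a5 a6 b27 a8
  row 3: a1 b32 b33 a4 a5 a6 a7 a8
Rows 2 and 3 agree on E; apply E→C and equate their C entries.
Rows 1 and 3 agree on DG; apply DG→B and equate their B entries.
Rows 1 and 2 agree on C; apply C→G and equate their G entries.
Rows 1 and 2 agree on D; apply D→CE and equate their CE entries.
Rows 1 and 2 agree on DG; apply DG→B and equate their B entries.
Row 2 is now all distinguished symbols — the join is lossless.

Yes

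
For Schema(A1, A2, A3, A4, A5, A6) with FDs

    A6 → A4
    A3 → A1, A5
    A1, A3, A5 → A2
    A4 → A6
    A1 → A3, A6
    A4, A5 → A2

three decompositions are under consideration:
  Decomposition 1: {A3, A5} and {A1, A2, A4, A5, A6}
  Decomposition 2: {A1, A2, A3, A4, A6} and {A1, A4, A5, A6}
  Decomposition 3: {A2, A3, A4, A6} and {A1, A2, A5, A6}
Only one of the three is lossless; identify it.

Decomposition 1: common = {A5}, closure = {A5} → lossy.
Decomposition 2: common = {A1, A4, A6}, closure = {A1, A2, A3, A4, A5, A6} → lossless.
Decomposition 3: common = {A2, A6}, closure = {A2, A4, A6} → lossy.

Decomposition 2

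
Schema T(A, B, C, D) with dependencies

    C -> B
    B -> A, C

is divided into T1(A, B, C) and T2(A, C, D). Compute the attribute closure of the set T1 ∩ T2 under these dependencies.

T1 ∩ T2 = {A, C}.
C → B applies, adding B
Closure: {A, B, C}.

A, B, C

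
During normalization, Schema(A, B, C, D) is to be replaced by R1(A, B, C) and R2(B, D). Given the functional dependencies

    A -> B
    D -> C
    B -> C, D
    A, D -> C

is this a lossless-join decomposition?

Common attributes: R1 ∩ R2 = {B}.
Closure of {B}: B → C, D applies, adding C, D. So (B)⁺ = {B, C, D}.
This closure contains every attribute of R2, so R1 ∩ R2 → R2. The join is lossless.

Yes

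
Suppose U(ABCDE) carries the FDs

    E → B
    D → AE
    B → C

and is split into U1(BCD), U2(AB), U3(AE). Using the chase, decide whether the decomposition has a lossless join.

No

Chase test. Columns are ABCDE; row i has aⱼ where attribute j ∈ Ui, else bᵢⱼ.
Initial tableau (one row per fragment):
  row 1: b11 a2 a3 a4 b15
  row 2: a1 a2 b23 b24 b25
  row 3: a1 b32 b33 b34 a5
Rows 1 and 2 agree on B; apply B→C and equate their C entries.
No row becomes fully distinguished — the join is lossy.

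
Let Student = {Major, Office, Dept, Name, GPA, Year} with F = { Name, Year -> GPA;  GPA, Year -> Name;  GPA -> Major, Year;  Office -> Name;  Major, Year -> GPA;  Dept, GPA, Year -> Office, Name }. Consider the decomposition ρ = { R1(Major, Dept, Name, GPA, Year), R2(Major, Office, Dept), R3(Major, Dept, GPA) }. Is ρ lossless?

No

Chase test. Columns are Major, Office, Dept, Name, GPA, Year; row i has aⱼ where attribute j ∈ Ri, else bᵢⱼ.
Initial tableau (one row per fragment):
  row 1: a1 b12 a3 a4 a5 a6
  row 2: a1 a2 a3 b24 b25 b26
  row 3: a1 b32 a3 b34 a5 b36
Rows 1 and 3 agree on GPA; apply GPA→Major, Year and equate their Major, Year entries.
Rows 1 and 3 agree on Dept, GPA, Year; apply Dept, GPA, Year→Office, Name and equate their Office, Name entries.
No row becomes fully distinguished — the join is lossy.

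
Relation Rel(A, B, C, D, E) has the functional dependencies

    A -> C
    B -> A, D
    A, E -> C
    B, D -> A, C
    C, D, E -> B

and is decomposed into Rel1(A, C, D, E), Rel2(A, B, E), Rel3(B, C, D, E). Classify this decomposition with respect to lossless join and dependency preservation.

Lossless test (chase): Rows 1 and 2 agree on A; apply A→C and equate their C entries. Rows 2 and 3 agree on B; apply B→A, D and equate their A, D entries. Rows 1 and 2 agree on C, D, E; apply C, D, E→B and equate their B entries. Row 1 is now all distinguished symbols — the join is lossless.
Dependency preservation: B → A, D; B, D → A, C are not contained in any single fragment, but the restricted closure of each left-hand side across the fragments still reaches the right-hand side; the remaining FDs each lie inside some fragment. All dependencies are preserved.

lossless and dependency-preserving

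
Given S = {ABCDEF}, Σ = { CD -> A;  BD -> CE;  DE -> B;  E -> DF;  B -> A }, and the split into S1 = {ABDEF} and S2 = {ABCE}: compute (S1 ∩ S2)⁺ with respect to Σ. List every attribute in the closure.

S1 ∩ S2 = {ABE}.
E → DF applies, adding DF
BD → CE applies, adding C
Closure: {ABCDEF}.

ABCDEF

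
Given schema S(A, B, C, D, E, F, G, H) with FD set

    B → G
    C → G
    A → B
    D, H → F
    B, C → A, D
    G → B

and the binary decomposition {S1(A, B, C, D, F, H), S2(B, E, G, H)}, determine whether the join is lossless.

No

Common attributes: S1 ∩ S2 = {B, H}.
Closure of {B, H}: B → G applies, adding G. So (B, H)⁺ = {B, G, H}.
The closure contains neither all of S1 = {A, B, C, D, F, H} nor all of S2 = {B, E, G, H}, so the common attributes are not a superkey of either fragment. The join is lossy.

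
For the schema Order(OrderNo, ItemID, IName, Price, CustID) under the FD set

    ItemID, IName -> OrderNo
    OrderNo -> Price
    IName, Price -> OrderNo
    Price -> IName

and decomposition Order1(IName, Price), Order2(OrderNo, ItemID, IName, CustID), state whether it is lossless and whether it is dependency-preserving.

lossy and not dependency-preserving

Lossless test: (IName)⁺ = {IName}, which is a superkey of neither fragment — lossy.
Dependency preservation: the restricted closure of {OrderNo} across the fragments never reaches {Price}, so OrderNo → Price cannot be enforced without a join — not preserved.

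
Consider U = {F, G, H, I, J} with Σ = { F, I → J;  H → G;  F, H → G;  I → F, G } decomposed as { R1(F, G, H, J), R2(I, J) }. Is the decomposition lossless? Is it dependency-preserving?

lossy and not dependency-preserving

Lossless test: (J)⁺ = {J}, which is a superkey of neither fragment — lossy.
Dependency preservation: the restricted closure of {I} across the fragments never reaches {F, G}, so I → F, G cannot be enforced without a join — not preserved.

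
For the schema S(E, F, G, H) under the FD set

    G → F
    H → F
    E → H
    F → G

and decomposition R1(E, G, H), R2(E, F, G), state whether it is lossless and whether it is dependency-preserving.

lossless and dependency-preserving

Lossless test: (E, G)⁺ = {E, F, G, H}, which contains all of one fragment — lossless.
Dependency preservation: H → F is not contained in any single fragment, but the restricted closure of its left-hand side across the fragments still reaches the right-hand side; the remaining FDs each lie inside some fragment. All dependencies are preserved.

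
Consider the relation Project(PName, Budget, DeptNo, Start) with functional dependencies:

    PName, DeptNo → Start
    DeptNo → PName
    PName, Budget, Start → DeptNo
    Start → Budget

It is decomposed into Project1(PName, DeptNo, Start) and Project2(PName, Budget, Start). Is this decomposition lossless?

Yes

Common attributes: Project1 ∩ Project2 = {PName, Start}.
Closure of {PName, Start}: Start → Budget applies, adding Budget; PName, Budget, Start → DeptNo applies, adding DeptNo. So (PName, Start)⁺ = {PName, Budget, DeptNo, Start}.
This closure contains every attribute of Project1, so Project1 ∩ Project2 → Project1. The join is lossless.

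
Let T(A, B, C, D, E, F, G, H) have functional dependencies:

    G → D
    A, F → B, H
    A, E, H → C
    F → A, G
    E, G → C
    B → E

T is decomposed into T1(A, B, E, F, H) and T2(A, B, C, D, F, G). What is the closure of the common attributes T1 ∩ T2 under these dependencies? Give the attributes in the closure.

T1 ∩ T2 = {A, B, F}.
A, F → B, H applies, adding H
F → A, G applies, adding G
B → E applies, adding E
G → D applies, adding D
A, E, H → C applies, adding C
Closure: {A, B, C, D, E, F, G, H}.

A, B, C, D, E, F, G, H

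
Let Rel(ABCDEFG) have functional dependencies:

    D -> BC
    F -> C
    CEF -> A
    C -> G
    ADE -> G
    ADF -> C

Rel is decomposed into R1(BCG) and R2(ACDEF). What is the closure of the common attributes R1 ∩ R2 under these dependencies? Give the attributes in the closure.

R1 ∩ R2 = {C}.
C → G applies, adding G
Closure: {CG}.

CG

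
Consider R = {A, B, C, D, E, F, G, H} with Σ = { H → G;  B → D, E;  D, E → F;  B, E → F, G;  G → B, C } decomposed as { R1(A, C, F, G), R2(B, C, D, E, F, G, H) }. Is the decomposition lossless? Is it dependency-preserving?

lossy but dependency-preserving

Lossless test: (C, F, G)⁺ = {B, C, D, E, F, G}, which is a superkey of neither fragment — lossy.
Dependency preservation: every FD's attributes lie within a single fragment, so each can be enforced locally — preserved.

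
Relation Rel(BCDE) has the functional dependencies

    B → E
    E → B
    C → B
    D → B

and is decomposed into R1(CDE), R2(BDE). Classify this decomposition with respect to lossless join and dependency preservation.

lossless and dependency-preserving

Lossless test: (DE)⁺ = {BDE}, which contains all of one fragment — lossless.
Dependency preservation: C → B is not contained in any single fragment, but the restricted closure of its left-hand side across the fragments still reaches the right-hand side; the remaining FDs each lie inside some fragment. All dependencies are preserved.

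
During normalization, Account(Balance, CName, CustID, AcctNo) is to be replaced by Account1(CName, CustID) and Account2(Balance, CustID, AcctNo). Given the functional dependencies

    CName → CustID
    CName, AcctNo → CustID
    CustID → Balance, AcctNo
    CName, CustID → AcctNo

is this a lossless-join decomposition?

Common attributes: Account1 ∩ Account2 = {CustID}.
Closure of {CustID}: CustID → Balance, AcctNo applies, adding Balance, AcctNo. So (CustID)⁺ = {Balance, CustID, AcctNo}.
This closure contains every attribute of Account2, so Account1 ∩ Account2 → Account2. The join is lossless.

Yes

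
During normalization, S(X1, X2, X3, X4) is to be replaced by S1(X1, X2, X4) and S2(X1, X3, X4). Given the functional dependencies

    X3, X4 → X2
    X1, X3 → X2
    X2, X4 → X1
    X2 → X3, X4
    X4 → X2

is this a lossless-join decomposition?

Common attributes: S1 ∩ S2 = {X1, X4}.
Closure of {X1, X4}: X4 → X2 applies, adding X2; X2 → X3, X4 applies, adding X3. So (X1, X4)⁺ = {X1, X2, X3, X4}.
This closure contains every attribute of S1, so S1 ∩ S2 → S1. The join is lossless.

Yes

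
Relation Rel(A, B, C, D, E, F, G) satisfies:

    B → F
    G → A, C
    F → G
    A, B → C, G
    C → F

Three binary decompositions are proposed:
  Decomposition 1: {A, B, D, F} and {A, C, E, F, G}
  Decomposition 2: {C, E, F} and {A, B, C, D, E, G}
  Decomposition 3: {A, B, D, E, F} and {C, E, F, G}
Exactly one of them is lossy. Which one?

Decomposition 1

Decomposition 1: common = {A, F}, closure = {A, C, F, G} → lossy.
Decomposition 2: common = {C, E}, closure = {A, C, E, F, G} → lossless.
Decomposition 3: common = {E, F}, closure = {A, C, E, F, G} → lossless.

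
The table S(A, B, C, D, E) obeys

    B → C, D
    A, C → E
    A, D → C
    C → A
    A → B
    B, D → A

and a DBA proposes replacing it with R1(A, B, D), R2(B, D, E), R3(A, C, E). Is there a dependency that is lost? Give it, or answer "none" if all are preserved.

B → C, D: restricted closure across fragments reaches C, D.
A, C → E lies within R3.
A, D → C: restricted closure across fragments reaches C.
C → A lies within R3.
A → B lies within R1.
B, D → A lies within R1.
Every dependency is enforceable on the fragments, so the decomposition is dependency-preserving.

none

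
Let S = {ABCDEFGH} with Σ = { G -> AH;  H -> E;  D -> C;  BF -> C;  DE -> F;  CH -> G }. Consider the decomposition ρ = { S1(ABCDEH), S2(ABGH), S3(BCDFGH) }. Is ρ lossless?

Yes

Chase test. Columns are ABCDEFGH; row i has aⱼ where attribute j ∈ Si, else bᵢⱼ.
Initial tableau (one row per fragment):
  row 1: a1 a2 a3 a4 a5 b16 b17 a8
  row 2: a1 a2 b23 b24 b25 b26 a7 a8
  row 3: b31 a2 a3 a4 b35 a6 a7 a8
Rows 2 and 3 agree on G; apply G→AH and equate their AH entries.
Rows 1 and 2 agree on H; apply H→E and equate their E entries.
Rows 1 and 3 agree on H; apply H→E and equate their E entries.
Rows 1 and 3 agree on DE; apply DE→F and equate their F entries.
Rows 1 and 3 agree on CH; apply CH→G and equate their G entries.
Row 1 is now all distinguished symbols — the join is lossless.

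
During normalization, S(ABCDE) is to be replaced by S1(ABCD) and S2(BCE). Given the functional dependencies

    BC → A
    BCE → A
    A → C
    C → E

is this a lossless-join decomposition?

Common attributes: S1 ∩ S2 = {BC}.
Closure of {BC}: BC → A applies, adding A; C → E applies, adding E. So (BC)⁺ = {ABCE}.
This closure contains every attribute of S2, so S1 ∩ S2 → S2. The join is lossless.

Yes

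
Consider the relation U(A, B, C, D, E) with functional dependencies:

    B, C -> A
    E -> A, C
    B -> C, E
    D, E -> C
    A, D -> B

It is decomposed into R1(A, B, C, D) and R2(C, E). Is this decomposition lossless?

No

Common attributes: R1 ∩ R2 = {C}.
No dependency enlarges {C}, so (C)⁺ = {C}.
The closure contains neither all of R1 = {A, B, C, D} nor all of R2 = {C, E}, so the common attributes are not a superkey of either fragment. The join is lossy.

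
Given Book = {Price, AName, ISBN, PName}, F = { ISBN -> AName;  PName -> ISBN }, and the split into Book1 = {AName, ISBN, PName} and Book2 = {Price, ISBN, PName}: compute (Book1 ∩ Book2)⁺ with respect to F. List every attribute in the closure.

Book1 ∩ Book2 = {ISBN, PName}.
ISBN → AName applies, adding AName
Closure: {AName, ISBN, PName}.

AName, ISBN, PName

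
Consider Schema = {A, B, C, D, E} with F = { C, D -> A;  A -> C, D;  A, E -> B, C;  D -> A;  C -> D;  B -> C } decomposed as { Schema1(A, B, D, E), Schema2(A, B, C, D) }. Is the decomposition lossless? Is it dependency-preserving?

Lossless test: (A, B, D)⁺ = {A, B, C, D}, which contains all of one fragment — lossless.
Dependency preservation: A, E → B, C is not contained in any single fragment, but the restricted closure of its left-hand side across the fragments still reaches the right-hand side; the remaining FDs each lie inside some fragment. All dependencies are preserved.

lossless and dependency-preserving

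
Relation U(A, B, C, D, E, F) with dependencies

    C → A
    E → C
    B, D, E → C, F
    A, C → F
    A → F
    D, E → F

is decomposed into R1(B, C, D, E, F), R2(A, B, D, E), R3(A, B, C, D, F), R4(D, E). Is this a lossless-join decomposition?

Yes

Chase test. Columns are A, B, C, D, E, F; row i has aⱼ where attribute j ∈ Ri, else bᵢⱼ.
Initial tableau (one row per fragment):
  row 1: b11 a2 a3 a4 a5 a6
  row 2: a1 a2 b23 a4 a5 b26
  row 3: a1 a2 a3 a4 b35 a6
  row 4: b41 b42 b43 a4 a5 b46
Rows 1 and 3 agree on C; apply C→A and equate their A entries.
Rows 1 and 2 agree on E; apply E→C and equate their C entries.
Rows 1 and 4 agree on E; apply E→C and equate their C entries.
Rows 1 and 2 agree on B, D, E; apply B, D, E→C, F and equate their C, F entries.
Rows 1 and 4 agree on D, E; apply D, E→F and equate their F entries.
Rows 1 and 4 agree on C; apply C→A and equate their A entries.
Row 1 is now all distinguished symbols — the join is lossless.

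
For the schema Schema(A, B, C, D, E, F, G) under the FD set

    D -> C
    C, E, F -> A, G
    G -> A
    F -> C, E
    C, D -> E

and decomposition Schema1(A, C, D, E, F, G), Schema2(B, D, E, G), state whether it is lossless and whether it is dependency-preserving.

Lossless test: (D, E, G)⁺ = {A, C, D, E, G}, which is a superkey of neither fragment — lossy.
Dependency preservation: every FD's attributes lie within a single fragment, so each can be enforced locally — preserved.

lossy but dependency-preserving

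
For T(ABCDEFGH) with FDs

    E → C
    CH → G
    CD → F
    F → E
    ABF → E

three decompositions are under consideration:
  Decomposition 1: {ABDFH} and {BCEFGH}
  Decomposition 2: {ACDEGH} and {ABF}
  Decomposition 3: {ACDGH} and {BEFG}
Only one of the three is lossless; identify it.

Decomposition 1

Decomposition 1: common = {BFH}, closure = {BCEFGH} → lossless.
Decomposition 2: common = {A}, closure = {A} → lossy.
Decomposition 3: common = {G}, closure = {G} → lossy.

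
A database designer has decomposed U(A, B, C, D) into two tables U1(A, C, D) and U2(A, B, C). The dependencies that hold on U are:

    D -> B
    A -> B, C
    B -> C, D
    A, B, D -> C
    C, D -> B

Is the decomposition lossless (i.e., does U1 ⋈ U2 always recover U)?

Yes

Common attributes: U1 ∩ U2 = {A, C}.
Closure of {A, C}: A → B, C applies, adding B; B → C, D applies, adding D. So (A, C)⁺ = {A, B, C, D}.
This closure contains every attribute of U1, so U1 ∩ U2 → U1. The join is lossless.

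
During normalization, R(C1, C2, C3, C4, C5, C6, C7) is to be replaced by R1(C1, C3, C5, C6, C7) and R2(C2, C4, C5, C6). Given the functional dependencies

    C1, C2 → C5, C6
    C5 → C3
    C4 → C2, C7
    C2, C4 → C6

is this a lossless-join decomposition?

No

Common attributes: R1 ∩ R2 = {C5, C6}.
Closure of {C5, C6}: C5 → C3 applies, adding C3. So (C5, C6)⁺ = {C3, C5, C6}.
The closure contains neither all of R1 = {C1, C3, C5, C6, C7} nor all of R2 = {C2, C4, C5, C6}, so the common attributes are not a superkey of either fragment. The join is lossy.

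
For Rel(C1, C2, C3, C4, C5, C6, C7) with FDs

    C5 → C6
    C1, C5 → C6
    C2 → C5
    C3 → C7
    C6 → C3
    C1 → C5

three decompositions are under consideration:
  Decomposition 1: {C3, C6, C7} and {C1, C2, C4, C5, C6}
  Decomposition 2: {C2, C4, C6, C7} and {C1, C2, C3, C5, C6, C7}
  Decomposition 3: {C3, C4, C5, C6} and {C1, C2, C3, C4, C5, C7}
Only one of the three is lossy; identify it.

Decomposition 2

Decomposition 1: common = {C6}, closure = {C3, C6, C7} → lossless.
Decomposition 2: common = {C2, C6, C7}, closure = {C2, C3, C5, C6, C7} → lossy.
Decomposition 3: common = {C3, C4, C5}, closure = {C3, C4, C5, C6, C7} → lossless.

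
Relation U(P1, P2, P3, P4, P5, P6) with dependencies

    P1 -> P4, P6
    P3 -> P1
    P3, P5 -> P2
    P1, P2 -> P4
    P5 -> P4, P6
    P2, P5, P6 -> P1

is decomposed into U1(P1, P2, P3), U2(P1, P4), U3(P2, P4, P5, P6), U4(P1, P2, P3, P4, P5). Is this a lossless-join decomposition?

Yes

Chase test. Columns are P1, P2, P3, P4, P5, P6; row i has aⱼ where attribute j ∈ Ui, else bᵢⱼ.
Initial tableau (one row per fragment):
  row 1: a1 a2 a3 b14 b15 b16
  row 2: a1 b22 b23 a4 b25 b26
  row 3: b31 a2 b33 a4 a5 a6
  row 4: a1 a2 a3 a4 a5 b46
Rows 1 and 2 agree on P1; apply P1→P4, P6 and equate their P4, P6 entries.
Rows 1 and 4 agree on P1; apply P1→P4, P6 and equate their P4, P6 entries.
Rows 3 and 4 agree on P5; apply P5→P4, P6 and equate their P4, P6 entries.
Rows 3 and 4 agree on P2, P5, P6; apply P2, P5, P6→P1 and equate their P1 entries.
Row 4 is now all distinguished symbols — the join is lossless.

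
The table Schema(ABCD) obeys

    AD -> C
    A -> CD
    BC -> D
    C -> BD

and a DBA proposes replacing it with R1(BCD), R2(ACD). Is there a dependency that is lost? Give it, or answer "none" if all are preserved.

none

AD → C lies within R2.
A → CD lies within R2.
BC → D lies within R1.
C → BD lies within R1.
Every dependency is enforceable on the fragments, so the decomposition is dependency-preserving.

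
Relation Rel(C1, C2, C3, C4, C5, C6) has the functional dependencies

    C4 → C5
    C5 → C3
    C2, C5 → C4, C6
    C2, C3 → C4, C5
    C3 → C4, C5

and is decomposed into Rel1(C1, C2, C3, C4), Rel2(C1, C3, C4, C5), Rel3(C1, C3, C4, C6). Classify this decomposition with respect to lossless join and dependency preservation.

Lossless test (chase): Rows 1 and 2 agree on C4; apply C4→C5 and equate their C5 entries. Rows 1 and 3 agree on C4; apply C4→C5 and equate their C5 entries. No row becomes fully distinguished — the join is lossy.
Dependency preservation: the restricted closure of {C2, C5} across the fragments never reaches {C4, C6}, so C2, C5 → C4, C6 cannot be enforced without a join — not preserved.

lossy and not dependency-preserving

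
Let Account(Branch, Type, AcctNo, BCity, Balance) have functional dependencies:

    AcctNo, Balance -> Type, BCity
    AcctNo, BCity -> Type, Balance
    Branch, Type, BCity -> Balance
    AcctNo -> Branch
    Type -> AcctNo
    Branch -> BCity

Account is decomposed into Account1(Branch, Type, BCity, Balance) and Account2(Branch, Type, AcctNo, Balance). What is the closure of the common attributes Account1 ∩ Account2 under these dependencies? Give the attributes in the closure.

Branch, Type, AcctNo, BCity, Balance

Account1 ∩ Account2 = {Branch, Type, Balance}.
Type → AcctNo applies, adding AcctNo
Branch → BCity applies, adding BCity
Closure: {Branch, Type, AcctNo, BCity, Balance}.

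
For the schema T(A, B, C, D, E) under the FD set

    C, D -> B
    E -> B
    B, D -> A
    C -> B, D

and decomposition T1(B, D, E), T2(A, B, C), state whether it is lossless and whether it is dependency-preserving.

lossy and not dependency-preserving

Lossless test: (B)⁺ = {B}, which is a superkey of neither fragment — lossy.
Dependency preservation: the restricted closure of {B, D} across the fragments never reaches {A}, so B, D → A cannot be enforced without a join — not preserved.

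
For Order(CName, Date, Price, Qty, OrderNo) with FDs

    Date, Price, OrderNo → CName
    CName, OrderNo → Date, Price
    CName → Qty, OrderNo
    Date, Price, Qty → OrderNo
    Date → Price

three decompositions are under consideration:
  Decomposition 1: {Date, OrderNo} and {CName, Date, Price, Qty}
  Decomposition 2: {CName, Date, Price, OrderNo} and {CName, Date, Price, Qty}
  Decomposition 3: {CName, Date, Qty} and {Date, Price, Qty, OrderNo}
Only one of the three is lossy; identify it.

Decomposition 1

Decomposition 1: common = {Date}, closure = {Date, Price} → lossy.
Decomposition 2: common = {CName, Date, Price}, closure = {CName, Date, Price, Qty, OrderNo} → lossless.
Decomposition 3: common = {Date, Qty}, closure = {CName, Date, Price, Qty, OrderNo} → lossless.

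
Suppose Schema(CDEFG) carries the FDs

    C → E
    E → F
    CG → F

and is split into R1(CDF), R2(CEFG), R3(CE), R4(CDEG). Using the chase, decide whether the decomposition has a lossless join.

Chase test. Columns are CDEFG; row i has aⱼ where attribute j ∈ Ri, else bᵢⱼ.
Initial tableau (one row per fragment):
  row 1: a1 a2 b13 a4 b15
  row 2: a1 b22 a3 a4 a5
  row 3: a1 b32 a3 b34 b35
  row 4: a1 a2 a3 b44 a5
Rows 1 and 2 agree on C; apply C→E and equate their E entries.
Rows 1 and 3 agree on E; apply E→F and equate their F entries.
Rows 1 and 4 agree on E; apply E→F and equate their F entries.
Row 4 is now all distinguished symbols — the join is lossless.

Yes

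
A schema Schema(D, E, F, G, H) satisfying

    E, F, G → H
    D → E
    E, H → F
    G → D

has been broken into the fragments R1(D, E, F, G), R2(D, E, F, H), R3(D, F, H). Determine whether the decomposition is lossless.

No

Chase test. Columns are D, E, F, G, H; row i has aⱼ where attribute j ∈ Ri, else bᵢⱼ.
Initial tableau (one row per fragment):
  row 1: a1 a2 a3 a4 b15
  row 2: a1 a2 a3 b24 a5
  row 3: a1 b32 a3 b34 a5
Rows 1 and 3 agree on D; apply D→E and equate their E entries.
No row becomes fully distinguished — the join is lossy.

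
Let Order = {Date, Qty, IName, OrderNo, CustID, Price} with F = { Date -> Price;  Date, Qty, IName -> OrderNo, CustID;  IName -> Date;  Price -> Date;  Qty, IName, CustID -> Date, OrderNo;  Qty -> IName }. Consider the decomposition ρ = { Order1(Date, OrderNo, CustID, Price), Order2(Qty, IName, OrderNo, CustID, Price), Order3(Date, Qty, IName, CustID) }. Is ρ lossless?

Yes

Chase test. Columns are Date, Qty, IName, OrderNo, CustID, Price; row i has aⱼ where attribute j ∈ Orderi, else bᵢⱼ.
Initial tableau (one row per fragment):
  row 1: a1 b12 b13 a4 a5 a6
  row 2: b21 a2 a3 a4 a5 a6
  row 3: a1 a2 a3 b34 a5 b36
Rows 1 and 3 agree on Date; apply Date→Price and equate their Price entries.
Rows 2 and 3 agree on IName; apply IName→Date and equate their Date entries.
Rows 2 and 3 agree on Qty, IName, CustID; apply Qty, IName, CustID→Date, OrderNo and equate their Date, OrderNo entries.
Row 2 is now all distinguished symbols — the join is lossless.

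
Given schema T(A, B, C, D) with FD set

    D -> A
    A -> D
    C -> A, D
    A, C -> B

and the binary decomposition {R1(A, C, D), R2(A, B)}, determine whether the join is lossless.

No

Common attributes: R1 ∩ R2 = {A}.
Closure of {A}: A → D applies, adding D. So (A)⁺ = {A, D}.
The closure contains neither all of R1 = {A, C, D} nor all of R2 = {A, B}, so the common attributes are not a superkey of either fragment. The join is lossy.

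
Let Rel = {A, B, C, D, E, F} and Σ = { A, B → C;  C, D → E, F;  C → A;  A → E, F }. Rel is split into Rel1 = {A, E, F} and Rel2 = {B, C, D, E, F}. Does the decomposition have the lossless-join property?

Common attributes: Rel1 ∩ Rel2 = {E, F}.
No dependency enlarges {E, F}, so (E, F)⁺ = {E, F}.
The closure contains neither all of Rel1 = {A, E, F} nor all of Rel2 = {B, C, D, E, F}, so the common attributes are not a superkey of either fragment. The join is lossy.

No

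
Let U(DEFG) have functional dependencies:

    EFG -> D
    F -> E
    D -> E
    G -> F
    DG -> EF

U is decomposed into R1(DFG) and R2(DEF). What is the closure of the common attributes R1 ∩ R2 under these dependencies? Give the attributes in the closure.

R1 ∩ R2 = {DF}.
F → E applies, adding E
Closure: {DEF}.

DEF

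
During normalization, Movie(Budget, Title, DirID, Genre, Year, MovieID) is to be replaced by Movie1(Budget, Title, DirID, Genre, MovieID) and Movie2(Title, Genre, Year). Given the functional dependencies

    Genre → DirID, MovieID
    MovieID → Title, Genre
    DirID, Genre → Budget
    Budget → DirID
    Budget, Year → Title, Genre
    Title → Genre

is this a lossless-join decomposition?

Common attributes: Movie1 ∩ Movie2 = {Title, Genre}.
Closure of {Title, Genre}: Genre → DirID, MovieID applies, adding DirID, MovieID; DirID, Genre → Budget applies, adding Budget. So (Title, Genre)⁺ = {Budget, Title, DirID, Genre, MovieID}.
This closure contains every attribute of Movie1, so Movie1 ∩ Movie2 → Movie1. The join is lossless.

Yes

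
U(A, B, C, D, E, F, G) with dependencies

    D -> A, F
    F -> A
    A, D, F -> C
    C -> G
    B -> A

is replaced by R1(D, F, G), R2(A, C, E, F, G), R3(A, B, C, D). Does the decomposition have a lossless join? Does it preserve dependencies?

lossy but dependency-preserving

Lossless test (chase): Rows 1 and 3 agree on D; apply D→A, F and equate their A, F entries. Rows 1 and 3 agree on A, D, F; apply A, D, F→C and equate their C entries. Rows 1 and 3 agree on C; apply C→G and equate their G entries. No row becomes fully distinguished — the join is lossy.
Dependency preservation: D → A, F; A, D, F → C are not contained in any single fragment, but the restricted closure of each left-hand side across the fragments still reaches the right-hand side; the remaining FDs each lie inside some fragment. All dependencies are preserved.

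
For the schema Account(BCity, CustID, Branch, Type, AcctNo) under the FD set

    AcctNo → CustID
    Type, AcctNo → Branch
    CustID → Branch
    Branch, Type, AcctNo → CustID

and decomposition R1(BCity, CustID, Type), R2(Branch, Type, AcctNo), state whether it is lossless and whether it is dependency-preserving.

Lossless test: (Type)⁺ = {Type}, which is a superkey of neither fragment — lossy.
Dependency preservation: the restricted closure of {AcctNo} across the fragments never reaches {CustID}, so AcctNo → CustID cannot be enforced without a join — not preserved.

lossy and not dependency-preserving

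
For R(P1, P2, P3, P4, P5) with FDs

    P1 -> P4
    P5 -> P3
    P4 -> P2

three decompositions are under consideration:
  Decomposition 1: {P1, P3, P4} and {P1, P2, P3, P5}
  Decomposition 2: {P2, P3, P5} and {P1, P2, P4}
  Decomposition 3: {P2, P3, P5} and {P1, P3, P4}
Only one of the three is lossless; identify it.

Decomposition 1

Decomposition 1: common = {P1, P3}, closure = {P1, P2, P3, P4} → lossless.
Decomposition 2: common = {P2}, closure = {P2} → lossy.
Decomposition 3: common = {P3}, closure = {P3} → lossy.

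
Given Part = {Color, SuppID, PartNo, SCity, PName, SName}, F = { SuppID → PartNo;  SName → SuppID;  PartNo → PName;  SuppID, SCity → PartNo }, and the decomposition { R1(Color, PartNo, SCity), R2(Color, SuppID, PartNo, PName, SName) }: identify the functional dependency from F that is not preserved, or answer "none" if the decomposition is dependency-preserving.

none

SuppID → PartNo lies within R2.
SName → SuppID lies within R2.
PartNo → PName lies within R2.
SuppID, SCity → PartNo: restricted closure across fragments reaches PartNo.
Every dependency is enforceable on the fragments, so the decomposition is dependency-preserving.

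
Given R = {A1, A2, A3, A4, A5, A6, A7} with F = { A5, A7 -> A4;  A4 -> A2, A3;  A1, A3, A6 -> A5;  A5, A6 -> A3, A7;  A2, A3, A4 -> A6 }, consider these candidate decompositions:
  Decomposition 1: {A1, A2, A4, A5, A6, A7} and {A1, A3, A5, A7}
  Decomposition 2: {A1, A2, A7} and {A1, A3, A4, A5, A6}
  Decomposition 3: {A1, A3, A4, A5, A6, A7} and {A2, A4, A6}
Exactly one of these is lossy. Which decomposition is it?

Decomposition 2

Decomposition 1: common = {A1, A5, A7}, closure = {A1, A2, A3, A4, A5, A6, A7} → lossless.
Decomposition 2: common = {A1}, closure = {A1} → lossy.
Decomposition 3: common = {A4, A6}, closure = {A2, A3, A4, A6} → lossless.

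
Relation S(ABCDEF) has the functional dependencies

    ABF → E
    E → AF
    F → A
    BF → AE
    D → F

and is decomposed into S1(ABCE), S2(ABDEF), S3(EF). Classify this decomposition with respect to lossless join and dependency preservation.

Lossless test (chase): Rows 1 and 2 agree on E; apply E→AF and equate their AF entries. Rows 1 and 3 agree on E; apply E→AF and equate their AF entries. No row becomes fully distinguished — the join is lossy.
Dependency preservation: every FD's attributes lie within a single fragment, so each can be enforced locally — preserved.

lossy but dependency-preserving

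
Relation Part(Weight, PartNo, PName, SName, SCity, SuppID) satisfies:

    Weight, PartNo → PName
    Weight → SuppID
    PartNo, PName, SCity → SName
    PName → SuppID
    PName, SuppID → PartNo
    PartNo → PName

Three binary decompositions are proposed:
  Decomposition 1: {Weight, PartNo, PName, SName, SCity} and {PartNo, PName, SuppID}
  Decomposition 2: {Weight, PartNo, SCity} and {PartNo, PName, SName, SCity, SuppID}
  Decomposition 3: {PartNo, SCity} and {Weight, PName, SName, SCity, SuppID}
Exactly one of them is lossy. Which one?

Decomposition 3

Decomposition 1: common = {PartNo, PName}, closure = {PartNo, PName, SuppID} → lossless.
Decomposition 2: common = {PartNo, SCity}, closure = {PartNo, PName, SName, SCity, SuppID} → lossless.
Decomposition 3: common = {SCity}, closure = {SCity} → lossy.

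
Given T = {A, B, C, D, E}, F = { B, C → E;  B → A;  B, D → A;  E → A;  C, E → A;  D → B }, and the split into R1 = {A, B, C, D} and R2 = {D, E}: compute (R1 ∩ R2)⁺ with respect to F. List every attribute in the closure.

A, B, D

R1 ∩ R2 = {D}.
D → B applies, adding B
B → A applies, adding A
Closure: {A, B, D}.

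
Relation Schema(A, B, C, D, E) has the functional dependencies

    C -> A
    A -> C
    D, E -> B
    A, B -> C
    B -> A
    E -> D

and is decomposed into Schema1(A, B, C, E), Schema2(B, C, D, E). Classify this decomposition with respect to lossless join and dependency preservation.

lossless and dependency-preserving

Lossless test: (B, C, E)⁺ = {A, B, C, D, E}, which contains all of one fragment — lossless.
Dependency preservation: every FD's attributes lie within a single fragment, so each can be enforced locally — preserved.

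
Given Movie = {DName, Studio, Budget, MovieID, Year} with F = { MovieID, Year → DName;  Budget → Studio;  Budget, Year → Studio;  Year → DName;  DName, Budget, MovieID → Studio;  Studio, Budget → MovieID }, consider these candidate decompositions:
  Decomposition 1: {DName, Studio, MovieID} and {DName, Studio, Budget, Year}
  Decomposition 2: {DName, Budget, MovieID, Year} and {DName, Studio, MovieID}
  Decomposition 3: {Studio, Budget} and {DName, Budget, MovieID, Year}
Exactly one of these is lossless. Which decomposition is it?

Decomposition 3

Decomposition 1: common = {DName, Studio}, closure = {DName, Studio} → lossy.
Decomposition 2: common = {DName, MovieID}, closure = {DName, MovieID} → lossy.
Decomposition 3: common = {Budget}, closure = {Studio, Budget, MovieID} → lossless.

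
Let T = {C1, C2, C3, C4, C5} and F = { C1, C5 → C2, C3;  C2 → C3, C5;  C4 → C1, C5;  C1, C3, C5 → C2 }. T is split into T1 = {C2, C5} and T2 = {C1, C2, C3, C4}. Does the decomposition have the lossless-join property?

Yes

Common attributes: T1 ∩ T2 = {C2}.
Closure of {C2}: C2 → C3, C5 applies, adding C3, C5. So (C2)⁺ = {C2, C3, C5}.
This closure contains every attribute of T1, so T1 ∩ T2 → T1. The join is lossless.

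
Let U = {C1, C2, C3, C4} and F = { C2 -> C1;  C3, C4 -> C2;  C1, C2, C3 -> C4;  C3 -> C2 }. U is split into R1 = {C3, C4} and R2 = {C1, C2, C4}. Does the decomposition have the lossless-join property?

No

Common attributes: R1 ∩ R2 = {C4}.
No dependency enlarges {C4}, so (C4)⁺ = {C4}.
The closure contains neither all of R1 = {C3, C4} nor all of R2 = {C1, C2, C4}, so the common attributes are not a superkey of either fragment. The join is lossy.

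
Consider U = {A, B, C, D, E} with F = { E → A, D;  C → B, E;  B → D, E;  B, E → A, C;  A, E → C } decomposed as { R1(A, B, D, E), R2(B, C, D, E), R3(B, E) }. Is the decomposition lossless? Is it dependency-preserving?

lossless and dependency-preserving

Lossless test (chase): Rows 1 and 2 agree on E; apply E→A, D and equate their A, D entries. Rows 1 and 3 agree on E; apply E→A, D and equate their A, D entries. Rows 1 and 2 agree on B, E; apply B, E→A, C and equate their A, C entries. Rows 1 and 3 agree on B, E; apply B, E→A, C and equate their A, C entries. Row 1 is now all distinguished symbols — the join is lossless.
Dependency preservation: B, E → A, C; A, E → C are not contained in any single fragment, but the restricted closure of each left-hand side across the fragments still reaches the right-hand side; the remaining FDs each lie inside some fragment. All dependencies are preserved.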